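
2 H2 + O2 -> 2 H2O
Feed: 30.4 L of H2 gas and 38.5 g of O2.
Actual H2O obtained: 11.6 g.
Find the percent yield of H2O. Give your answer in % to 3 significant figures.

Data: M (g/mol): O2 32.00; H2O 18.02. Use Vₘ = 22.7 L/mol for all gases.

48.1 %

n(H2) = 30.40 / 22.7 = 1.339 mol
n(O2) = 38.50 / 32.00 = 1.203 mol
n/ν → H2: 0.6695, O2: 1.203; H2 is limiting.
theoretical n(H2O) = (2/2) × 1.339 = 1.339 mol → 24.13 g
% yield = 11.6 / 24.13 × 100 = 48.07 %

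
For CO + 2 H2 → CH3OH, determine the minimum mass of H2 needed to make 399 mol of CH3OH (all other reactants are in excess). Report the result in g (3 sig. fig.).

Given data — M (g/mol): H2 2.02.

n(CH3OH) = 399.0 mol
n(H2) = (2/1) × 399.0 = 798.0 mol
mass = 798.0 × 2.02 = 1612 g

1610 g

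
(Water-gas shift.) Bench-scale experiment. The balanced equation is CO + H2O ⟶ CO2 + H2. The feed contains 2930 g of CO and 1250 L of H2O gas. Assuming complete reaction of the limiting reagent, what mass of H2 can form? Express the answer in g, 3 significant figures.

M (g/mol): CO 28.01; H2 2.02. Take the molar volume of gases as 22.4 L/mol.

113 g

n(CO) = 2930 / 28.01 = 104.6 mol
n(H2O) = 1250 / 22.4 = 55.80 mol
n/ν → CO: 104.6, H2O: 55.80; H2O is limiting.
n(H2) = (1/1) × 55.80 = 55.80 mol
mass = 55.80 × 2.02 = 112.7 g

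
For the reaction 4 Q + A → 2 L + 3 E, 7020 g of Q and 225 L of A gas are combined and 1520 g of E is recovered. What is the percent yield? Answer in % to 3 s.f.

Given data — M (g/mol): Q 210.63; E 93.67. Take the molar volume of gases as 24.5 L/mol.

n(Q) = 7020 / 210.63 = 33.33 mol
n(A) = 225.0 / 24.5 = 9.184 mol
n/ν for Q = 33.33/4 = 8.333
n/ν for A = 9.184/1 = 9.184
Smallest n/ν is Q → limiting reagent.
theoretical n(E) = (3/4) × 33.33 = 25.00 mol → 2342 g
% yield = 1520 / 2342 × 100 = 64.90 %

64.9 %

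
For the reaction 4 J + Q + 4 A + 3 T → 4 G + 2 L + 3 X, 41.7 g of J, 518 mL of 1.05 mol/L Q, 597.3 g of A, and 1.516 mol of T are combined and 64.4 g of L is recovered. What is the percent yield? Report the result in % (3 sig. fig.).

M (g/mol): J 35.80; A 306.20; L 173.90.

n(J) = 41.70 / 35.80 = 1.165 mol
n(Q) = 1.05 × 518.0/1000 = 0.5439 mol
n(A) = 597.3 / 306.20 = 1.951 mol
n(T) = 1.516 mol
n/ν for J = 1.165/4 = 0.2913
n/ν for Q = 0.5439/1 = 0.5439
n/ν for A = 1.951/4 = 0.4878
n/ν for T = 1.516/3 = 0.5053
Smallest n/ν is J → limiting reagent.
theoretical n(L) = (2/4) × 1.165 = 0.5825 mol → 101.3 g
% yield = 64.4 / 101.3 × 100 = 63.57 %

63.6 %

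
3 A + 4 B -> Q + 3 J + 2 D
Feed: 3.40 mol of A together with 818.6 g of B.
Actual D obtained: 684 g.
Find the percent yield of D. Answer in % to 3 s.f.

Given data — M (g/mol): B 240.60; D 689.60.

n(A) = 3.400 mol
n(B) = 818.6 / 240.60 = 3.402 mol
n/ν for A = 3.400/3 = 1.133
n/ν for B = 3.402/4 = 0.8505
Smallest n/ν is B → limiting reagent.
theoretical n(D) = (2/4) × 3.402 = 1.701 mol → 1173 g
% yield = 684 / 1173 × 100 = 58.31 %

58.3 %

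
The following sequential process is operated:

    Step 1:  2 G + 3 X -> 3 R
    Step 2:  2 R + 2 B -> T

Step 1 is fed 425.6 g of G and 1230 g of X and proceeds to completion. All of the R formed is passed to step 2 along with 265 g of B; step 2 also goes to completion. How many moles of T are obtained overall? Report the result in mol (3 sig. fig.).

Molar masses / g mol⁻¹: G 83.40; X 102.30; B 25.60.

Step 1:
n(G) = 425.6 / 83.40 = 5.103 mol
n(X) = 1230 / 102.30 = 12.02 mol
n/ν for G = 5.103/2 = 2.552
n/ν for X = 12.02/3 = 4.007
Smallest n/ν is G → limiting reagent.
n(R) produced = (3/2) × 5.103 = 7.655 mol
Step 2:
n(R) available = 7.655 mol
n(B) = 265.0 / 25.60 = 10.35 mol
n/ν for R = 7.655/2 = 3.828
n/ν for B = 10.35/2 = 5.175
Smallest n/ν is R → limiting reagent.
n(T) = (1/2) × 7.655 = 3.828 mol

3.83 mol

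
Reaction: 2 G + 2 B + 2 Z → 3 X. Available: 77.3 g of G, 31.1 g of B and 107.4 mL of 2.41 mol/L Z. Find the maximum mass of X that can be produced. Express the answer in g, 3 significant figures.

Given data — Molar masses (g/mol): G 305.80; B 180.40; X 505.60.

n(G) = 77.30 / 305.80 = 0.2528 mol
n(B) = 31.10 / 180.40 = 0.1724 mol
n(Z) = 2.41 × 107.4/1000 = 0.2588 mol
n/ν for G = 0.2528/2 = 0.1264
n/ν for B = 0.1724/2 = 0.08620
n/ν for Z = 0.2588/2 = 0.1294
Smallest n/ν is B → limiting reagent.
n(X) = (3/2) × 0.1724 = 0.2586 mol
mass = 0.2586 × 505.60 = 130.7 g

131 g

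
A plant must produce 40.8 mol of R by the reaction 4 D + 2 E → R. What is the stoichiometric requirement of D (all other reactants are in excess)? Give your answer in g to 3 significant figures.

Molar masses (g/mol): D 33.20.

5420 g

n(R) = 40.80 mol
n(D) = (4/1) × 40.80 = 163.2 mol
mass = 163.2 × 33.20 = 5418 g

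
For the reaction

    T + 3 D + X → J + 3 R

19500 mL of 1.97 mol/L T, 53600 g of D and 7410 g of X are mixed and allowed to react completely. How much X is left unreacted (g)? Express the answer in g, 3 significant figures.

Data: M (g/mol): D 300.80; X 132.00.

2340 g

n(T) = 1.97 × 19500/1000 = 38.42 mol
n(D) = 53600 / 300.80 = 178.2 mol
n(X) = 7410 / 132.00 = 56.14 mol
n/ν → T: 38.42, D: 59.40, X: 56.14; T is limiting.
X consumed = (1/1) × 38.42 = 38.42 mol
X remaining = 56.14 − 38.42 = 17.72 mol
mass = 17.72 × 132.00 = 2339 g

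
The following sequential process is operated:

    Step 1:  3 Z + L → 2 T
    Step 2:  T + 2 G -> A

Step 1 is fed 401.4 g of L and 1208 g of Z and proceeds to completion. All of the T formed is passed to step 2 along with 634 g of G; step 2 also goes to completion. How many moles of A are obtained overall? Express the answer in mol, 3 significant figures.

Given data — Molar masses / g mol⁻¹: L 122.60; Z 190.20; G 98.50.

Step 1:
n(L) = 401.4 / 122.60 = 3.274 mol
n(Z) = 1208 / 190.20 = 6.351 mol
n/ν for L = 3.274/1 = 3.274
n/ν for Z = 6.351/3 = 2.117
Smallest n/ν is Z → limiting reagent.
n(T) produced = (2/3) × 6.351 = 4.234 mol
Step 2:
n(T) available = 4.234 mol
n(G) = 634.0 / 98.50 = 6.437 mol
n/ν for T = 4.234/1 = 4.234
n/ν for G = 6.437/2 = 3.219
Smallest n/ν is G → limiting reagent.
n(A) = (1/2) × 6.437 = 3.219 mol

3.22 mol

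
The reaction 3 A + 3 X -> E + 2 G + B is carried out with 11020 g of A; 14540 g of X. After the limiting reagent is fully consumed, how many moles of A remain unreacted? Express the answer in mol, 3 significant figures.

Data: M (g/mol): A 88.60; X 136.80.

n(A) = 11020 / 88.60 = 124.4 mol
n(X) = 14540 / 136.80 = 106.3 mol
n/ν for A = 124.4/3 = 41.47
n/ν for X = 106.3/3 = 35.43
Smallest n/ν is X → limiting reagent.
A consumed = (3/3) × 106.3 = 106.3 mol
A remaining = 124.4 − 106.3 = 18.10 mol

18.1 mol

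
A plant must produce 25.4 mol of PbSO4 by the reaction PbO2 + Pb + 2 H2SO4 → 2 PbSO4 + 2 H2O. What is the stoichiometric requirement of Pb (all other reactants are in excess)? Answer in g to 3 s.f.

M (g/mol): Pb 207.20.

n(PbSO4) = 25.40 mol
n(Pb) = (1/2) × 25.40 = 12.70 mol
mass = 12.70 × 207.20 = 2631 g

2630 g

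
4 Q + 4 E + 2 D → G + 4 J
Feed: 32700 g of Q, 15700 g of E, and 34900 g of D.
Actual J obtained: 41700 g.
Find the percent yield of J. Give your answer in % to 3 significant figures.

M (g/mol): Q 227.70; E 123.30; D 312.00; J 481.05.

68.1 %

n(Q) = 32700 / 227.70 = 143.6 mol
n(E) = 15700 / 123.30 = 127.3 mol
n(D) = 34900 / 312.00 = 111.9 mol
n/ν → Q: 35.90, E: 31.83, D: 55.95; E is limiting.
theoretical n(J) = (4/4) × 127.3 = 127.3 mol → 61240 g
% yield = 41700 / 61240 × 100 = 68.09 %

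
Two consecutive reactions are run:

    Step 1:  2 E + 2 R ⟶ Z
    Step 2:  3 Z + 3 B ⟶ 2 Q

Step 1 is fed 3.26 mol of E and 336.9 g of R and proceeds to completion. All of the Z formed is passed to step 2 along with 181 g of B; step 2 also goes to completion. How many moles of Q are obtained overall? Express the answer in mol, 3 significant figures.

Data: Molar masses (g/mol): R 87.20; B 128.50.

0.939 mol

Step 1:
n(E) = 3.260 mol
n(R) = 336.9 / 87.20 = 3.864 mol
n/ν for E = 3.260/2 = 1.630
n/ν for R = 3.864/2 = 1.932
Smallest n/ν is E → limiting reagent.
n(Z) produced = (1/2) × 3.260 = 1.630 mol
Step 2:
n(Z) available = 1.630 mol
n(B) = 181.0 / 128.50 = 1.409 mol
n/ν for Z = 1.630/3 = 0.5433
n/ν for B = 1.409/3 = 0.4697
Smallest n/ν is B → limiting reagent.
n(Q) = (2/3) × 1.409 = 0.9393 mol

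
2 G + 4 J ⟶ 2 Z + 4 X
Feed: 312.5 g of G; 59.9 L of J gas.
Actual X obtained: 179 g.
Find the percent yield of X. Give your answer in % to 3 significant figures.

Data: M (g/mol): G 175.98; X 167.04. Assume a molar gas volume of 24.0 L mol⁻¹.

42.9 %

n(G) = 312.5 / 175.98 = 1.776 mol
n(J) = 59.90 / 24.0 = 2.496 mol
n/ν for G = 1.776/2 = 0.8880
n/ν for J = 2.496/4 = 0.6240
Smallest n/ν is J → limiting reagent.
theoretical n(X) = (4/4) × 2.496 = 2.496 mol → 416.9 g
% yield = 179 / 416.9 × 100 = 42.94 %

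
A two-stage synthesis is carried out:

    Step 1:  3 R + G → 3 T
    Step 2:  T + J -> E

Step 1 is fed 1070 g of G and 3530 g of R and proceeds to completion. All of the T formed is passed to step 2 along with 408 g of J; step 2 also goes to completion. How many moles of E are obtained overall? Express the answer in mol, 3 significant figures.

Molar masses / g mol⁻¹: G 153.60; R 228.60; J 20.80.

15.4 mol

Step 1:
n(G) = 1070 / 153.60 = 6.966 mol
n(R) = 3530 / 228.60 = 15.44 mol
n/ν → G: 6.966, R: 5.147; R is limiting.
n(T) produced = (3/3) × 15.44 = 15.44 mol
Step 2:
n(T) available = 15.44 mol
n(J) = 408.0 / 20.80 = 19.62 mol
n/ν → T: 15.44, J: 19.62; T is limiting.
n(E) = (1/1) × 15.44 = 15.44 mol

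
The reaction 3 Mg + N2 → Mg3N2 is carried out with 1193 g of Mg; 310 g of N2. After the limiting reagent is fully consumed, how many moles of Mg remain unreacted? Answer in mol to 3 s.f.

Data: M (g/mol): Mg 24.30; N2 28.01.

n(Mg) = 1193 / 24.30 = 49.09 mol
n(N2) = 310.0 / 28.01 = 11.07 mol
n/ν for Mg = 49.09/3 = 16.36
n/ν for N2 = 11.07/1 = 11.07
Smallest n/ν is N2 → limiting reagent.
Mg consumed = (3/1) × 11.07 = 33.21 mol
Mg remaining = 49.09 − 33.21 = 15.88 mol

15.9 mol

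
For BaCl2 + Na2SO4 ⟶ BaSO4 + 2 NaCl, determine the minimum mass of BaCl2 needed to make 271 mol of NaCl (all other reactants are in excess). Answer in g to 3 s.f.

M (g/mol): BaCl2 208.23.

28200 g

n(NaCl) = 271.0 mol
n(BaCl2) = (1/2) × 271.0 = 135.5 mol
mass = 135.5 × 208.23 = 28220 g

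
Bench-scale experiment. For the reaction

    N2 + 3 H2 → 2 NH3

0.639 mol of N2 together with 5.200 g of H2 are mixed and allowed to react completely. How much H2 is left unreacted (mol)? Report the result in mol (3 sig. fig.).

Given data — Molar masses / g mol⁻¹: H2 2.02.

n(N2) = 0.6390 mol
n(H2) = 5.200 / 2.02 = 2.574 mol
n/ν for N2 = 0.6390/1 = 0.6390
n/ν for H2 = 2.574/3 = 0.8580
Smallest n/ν is N2 → limiting reagent.
H2 consumed = (3/1) × 0.6390 = 1.917 mol
H2 remaining = 2.574 − 1.917 = 0.6570 mol

0.657 mol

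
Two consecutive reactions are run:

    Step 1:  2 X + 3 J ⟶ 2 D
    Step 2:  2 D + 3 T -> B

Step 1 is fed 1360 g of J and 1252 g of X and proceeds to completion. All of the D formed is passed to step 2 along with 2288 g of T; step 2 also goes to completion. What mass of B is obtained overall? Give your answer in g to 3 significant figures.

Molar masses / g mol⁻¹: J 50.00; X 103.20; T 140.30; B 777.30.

Step 1:
n(J) = 1360 / 50.00 = 27.20 mol
n(X) = 1252 / 103.20 = 12.13 mol
n/ν for J = 27.20/3 = 9.067
n/ν for X = 12.13/2 = 6.065
Smallest n/ν is X → limiting reagent.
n(D) produced = (2/2) × 12.13 = 12.13 mol
Step 2:
n(D) available = 12.13 mol
n(T) = 2288 / 140.30 = 16.31 mol
n/ν for D = 12.13/2 = 6.065
n/ν for T = 16.31/3 = 5.437
Smallest n/ν is T → limiting reagent.
n(B) = (1/3) × 16.31 = 5.437 mol
mass = 5.437 × 777.30 = 4226 g

4230 g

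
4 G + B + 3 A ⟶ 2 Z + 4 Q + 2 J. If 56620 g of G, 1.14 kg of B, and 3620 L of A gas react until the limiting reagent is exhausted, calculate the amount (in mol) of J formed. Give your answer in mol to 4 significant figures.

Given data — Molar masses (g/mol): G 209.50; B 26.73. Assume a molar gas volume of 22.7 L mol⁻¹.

85.30 mol

n(G) = 56620 / 209.50 = 270.3 mol
n(B) = 1.140×1000 / 26.73 = 42.65 mol
n(A) = 3620 / 22.7 = 159.5 mol
n/ν for G = 270.3/4 = 67.58
n/ν for B = 42.65/1 = 42.65
n/ν for A = 159.5/3 = 53.17
Smallest n/ν is B → limiting reagent.
n(J) = (2/1) × 42.65 = 85.30 mol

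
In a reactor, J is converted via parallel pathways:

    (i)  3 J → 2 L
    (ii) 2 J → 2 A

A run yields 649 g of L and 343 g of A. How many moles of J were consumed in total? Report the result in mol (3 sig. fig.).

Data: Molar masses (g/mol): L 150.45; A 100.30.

9.89 mol

n(L) = 649 / 150.45 = 4.314 mol
n(A) = 343 / 100.30 = 3.420 mol
n(J) via (i) = (3/2)×4.314 = 6.471 mol
n(J) via (ii) = (2/2)×3.420 = 3.420 mol
total n(J) = 6.471 + 3.420 = 9.891 mol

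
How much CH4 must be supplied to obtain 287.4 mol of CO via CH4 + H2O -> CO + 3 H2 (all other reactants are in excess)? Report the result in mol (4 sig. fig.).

287.4 mol

n(CO) = 287.4 mol
n(CH4) = (1/1) × 287.4 = 287.4 mol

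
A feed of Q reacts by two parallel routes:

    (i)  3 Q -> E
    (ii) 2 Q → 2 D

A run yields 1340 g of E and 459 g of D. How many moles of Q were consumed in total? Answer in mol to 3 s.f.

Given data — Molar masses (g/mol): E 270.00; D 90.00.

20.0 mol

n(E) = 1340 / 270.00 = 4.963 mol
n(D) = 459 / 90.00 = 5.100 mol
n(Q) via (i) = (3/1)×4.963 = 14.89 mol
n(Q) via (ii) = (2/2)×5.100 = 5.100 mol
total n(Q) = 14.89 + 5.100 = 19.99 mol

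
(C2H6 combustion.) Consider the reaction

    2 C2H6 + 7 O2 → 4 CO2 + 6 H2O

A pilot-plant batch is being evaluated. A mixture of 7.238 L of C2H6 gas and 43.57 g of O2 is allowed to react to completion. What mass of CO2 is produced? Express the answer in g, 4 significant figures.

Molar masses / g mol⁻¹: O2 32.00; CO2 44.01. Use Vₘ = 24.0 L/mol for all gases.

n(C2H6) = 7.238 / 24.0 = 0.3016 mol
n(O2) = 43.57 / 32.00 = 1.362 mol
n/ν for C2H6 = 0.3016/2 = 0.1508
n/ν for O2 = 1.362/7 = 0.1946
Smallest n/ν is C2H6 → limiting reagent.
n(CO2) = (4/2) × 0.3016 = 0.6032 mol
mass = 0.6032 × 44.01 = 26.55 g

26.55 g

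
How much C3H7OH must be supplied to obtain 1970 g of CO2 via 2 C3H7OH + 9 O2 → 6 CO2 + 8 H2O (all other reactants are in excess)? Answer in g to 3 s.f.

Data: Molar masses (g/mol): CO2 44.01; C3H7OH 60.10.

n(CO2) = 1970 / 44.01 = 44.76 mol
n(C3H7OH) = (2/6) × 44.76 = 14.92 mol
mass = 14.92 × 60.10 = 896.7 g

897 g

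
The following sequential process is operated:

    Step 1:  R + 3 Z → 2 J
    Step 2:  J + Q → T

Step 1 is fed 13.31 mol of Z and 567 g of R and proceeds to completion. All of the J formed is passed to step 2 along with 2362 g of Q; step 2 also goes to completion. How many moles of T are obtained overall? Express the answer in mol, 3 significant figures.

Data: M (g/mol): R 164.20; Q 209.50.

6.91 mol

Step 1:
n(Z) = 13.31 mol
n(R) = 567.0 / 164.20 = 3.453 mol
n/ν for Z = 13.31/3 = 4.437
n/ν for R = 3.453/1 = 3.453
Smallest n/ν is R → limiting reagent.
n(J) produced = (2/1) × 3.453 = 6.906 mol
Step 2:
n(J) available = 6.906 mol
n(Q) = 2362 / 209.50 = 11.27 mol
n/ν for J = 6.906/1 = 6.906
n/ν for Q = 11.27/1 = 11.27
Smallest n/ν is J → limiting reagent.
n(T) = (1/1) × 6.906 = 6.906 mol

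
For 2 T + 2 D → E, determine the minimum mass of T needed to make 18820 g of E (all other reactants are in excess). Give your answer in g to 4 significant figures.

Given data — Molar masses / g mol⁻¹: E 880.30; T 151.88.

n(E) = 18820 / 880.30 = 21.38 mol
n(T) = (2/1) × 21.38 = 42.76 mol
mass = 42.76 × 151.88 = 6494 g

6494 g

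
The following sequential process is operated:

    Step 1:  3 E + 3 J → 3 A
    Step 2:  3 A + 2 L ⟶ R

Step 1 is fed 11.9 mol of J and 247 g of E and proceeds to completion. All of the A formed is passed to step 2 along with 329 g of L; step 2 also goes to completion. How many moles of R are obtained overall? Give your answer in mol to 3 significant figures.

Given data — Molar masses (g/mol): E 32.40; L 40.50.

Step 1:
n(J) = 11.90 mol
n(E) = 247.0 / 32.40 = 7.623 mol
n/ν for J = 11.90/3 = 3.967
n/ν for E = 7.623/3 = 2.541
Smallest n/ν is E → limiting reagent.
n(A) produced = (3/3) × 7.623 = 7.623 mol
Step 2:
n(A) available = 7.623 mol
n(L) = 329.0 / 40.50 = 8.123 mol
n/ν for A = 7.623/3 = 2.541
n/ν for L = 8.123/2 = 4.062
Smallest n/ν is A → limiting reagent.
n(R) = (1/3) × 7.623 = 2.541 mol

2.54 mol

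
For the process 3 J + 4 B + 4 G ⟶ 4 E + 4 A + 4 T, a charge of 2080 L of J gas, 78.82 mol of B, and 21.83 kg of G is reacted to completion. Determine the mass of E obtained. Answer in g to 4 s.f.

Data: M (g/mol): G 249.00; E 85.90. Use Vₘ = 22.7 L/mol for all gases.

n(J) = 2080 / 22.7 = 91.63 mol
n(B) = 78.82 mol
n(G) = 21.83×1000 / 249.00 = 87.67 mol
n/ν → J: 30.54, B: 19.71, G: 21.92; B is limiting.
n(E) = (4/4) × 78.82 = 78.82 mol
mass = 78.82 × 85.90 = 6771 g

6771 g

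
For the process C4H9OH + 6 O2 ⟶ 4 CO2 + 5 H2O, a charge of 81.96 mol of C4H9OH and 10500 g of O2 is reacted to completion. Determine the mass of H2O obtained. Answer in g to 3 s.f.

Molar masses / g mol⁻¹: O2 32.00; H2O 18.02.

n(C4H9OH) = 81.96 mol
n(O2) = 10500 / 32.00 = 328.1 mol
n/ν for C4H9OH = 81.96/1 = 81.96
n/ν for O2 = 328.1/6 = 54.68
Smallest n/ν is O2 → limiting reagent.
n(H2O) = (5/6) × 328.1 = 273.4 mol
mass = 273.4 × 18.02 = 4927 g

4930 g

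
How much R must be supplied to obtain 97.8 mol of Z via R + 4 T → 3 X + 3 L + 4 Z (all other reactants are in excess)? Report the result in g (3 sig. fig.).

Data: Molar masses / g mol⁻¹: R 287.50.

7030 g

n(Z) = 97.80 mol
n(R) = (1/4) × 97.80 = 24.45 mol
mass = 24.45 × 287.50 = 7029 g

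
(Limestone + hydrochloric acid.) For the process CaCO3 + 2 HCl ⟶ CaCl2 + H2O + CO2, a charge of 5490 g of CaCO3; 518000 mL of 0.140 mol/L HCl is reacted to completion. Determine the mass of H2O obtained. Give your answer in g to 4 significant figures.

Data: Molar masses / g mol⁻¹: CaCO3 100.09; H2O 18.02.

n(CaCO3) = 5490 / 100.09 = 54.85 mol
n(HCl) = 0.140 × 518000/1000 = 72.52 mol
n/ν → CaCO3: 54.85, HCl: 36.26; HCl is limiting.
n(H2O) = (1/2) × 72.52 = 36.26 mol
mass = 36.26 × 18.02 = 653.4 g

653.4 g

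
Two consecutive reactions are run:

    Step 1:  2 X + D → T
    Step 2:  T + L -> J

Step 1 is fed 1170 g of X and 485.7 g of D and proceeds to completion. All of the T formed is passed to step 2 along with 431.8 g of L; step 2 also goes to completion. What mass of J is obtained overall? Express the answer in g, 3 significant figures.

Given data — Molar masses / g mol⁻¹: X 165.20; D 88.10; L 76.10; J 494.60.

1750 g

Step 1:
n(X) = 1170 / 165.20 = 7.082 mol
n(D) = 485.7 / 88.10 = 5.513 mol
n/ν → X: 3.541, D: 5.513; X is limiting.
n(T) produced = (1/2) × 7.082 = 3.541 mol
Step 2:
n(T) available = 3.541 mol
n(L) = 431.8 / 76.10 = 5.674 mol
n/ν → T: 3.541, L: 5.674; T is limiting.
n(J) = (1/1) × 3.541 = 3.541 mol
mass = 3.541 × 494.60 = 1751 g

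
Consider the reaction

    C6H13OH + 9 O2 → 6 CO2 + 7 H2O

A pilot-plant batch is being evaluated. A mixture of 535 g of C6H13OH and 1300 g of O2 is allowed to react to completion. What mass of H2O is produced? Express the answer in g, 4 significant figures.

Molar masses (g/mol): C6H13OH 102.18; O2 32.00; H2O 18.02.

569.4 g

n(C6H13OH) = 535.0 / 102.18 = 5.236 mol
n(O2) = 1300 / 32.00 = 40.63 mol
n/ν for C6H13OH = 5.236/1 = 5.236
n/ν for O2 = 40.63/9 = 4.514
Smallest n/ν is O2 → limiting reagent.
n(H2O) = (7/9) × 40.63 = 31.60 mol
mass = 31.60 × 18.02 = 569.4 g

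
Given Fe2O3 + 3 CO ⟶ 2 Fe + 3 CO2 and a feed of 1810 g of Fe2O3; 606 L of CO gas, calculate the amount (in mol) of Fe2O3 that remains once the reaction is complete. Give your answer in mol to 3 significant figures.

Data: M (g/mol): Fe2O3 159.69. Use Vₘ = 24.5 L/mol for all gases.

n(Fe2O3) = 1810 / 159.69 = 11.33 mol
n(CO) = 606.0 / 24.5 = 24.73 mol
n/ν for Fe2O3 = 11.33/1 = 11.33
n/ν for CO = 24.73/3 = 8.243
Smallest n/ν is CO → limiting reagent.
Fe2O3 consumed = (1/3) × 24.73 = 8.243 mol
Fe2O3 remaining = 11.33 − 8.243 = 3.087 mol

3.09 mol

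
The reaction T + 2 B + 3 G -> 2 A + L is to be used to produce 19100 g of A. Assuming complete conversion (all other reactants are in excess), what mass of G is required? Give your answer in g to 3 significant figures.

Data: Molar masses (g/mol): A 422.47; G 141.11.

n(A) = 19100 / 422.47 = 45.21 mol
n(G) = (3/2) × 45.21 = 67.82 mol
mass = 67.82 × 141.11 = 9570 g

9570 g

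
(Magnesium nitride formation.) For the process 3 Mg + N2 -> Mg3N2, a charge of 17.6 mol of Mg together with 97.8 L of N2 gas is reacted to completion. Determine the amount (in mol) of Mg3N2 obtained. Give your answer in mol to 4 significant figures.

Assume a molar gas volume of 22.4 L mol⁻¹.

4.366 mol

n(Mg) = 17.60 mol
n(N2) = 97.80 / 22.4 = 4.366 mol
n/ν → Mg: 5.867, N2: 4.366; N2 is limiting.
n(Mg3N2) = (1/1) × 4.366 = 4.366 mol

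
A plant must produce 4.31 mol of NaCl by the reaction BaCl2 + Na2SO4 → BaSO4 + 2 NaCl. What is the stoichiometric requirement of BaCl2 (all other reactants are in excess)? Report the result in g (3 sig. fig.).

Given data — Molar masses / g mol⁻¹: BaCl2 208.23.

n(NaCl) = 4.310 mol
n(BaCl2) = (1/2) × 4.310 = 2.155 mol
mass = 2.155 × 208.23 = 448.7 g

449 g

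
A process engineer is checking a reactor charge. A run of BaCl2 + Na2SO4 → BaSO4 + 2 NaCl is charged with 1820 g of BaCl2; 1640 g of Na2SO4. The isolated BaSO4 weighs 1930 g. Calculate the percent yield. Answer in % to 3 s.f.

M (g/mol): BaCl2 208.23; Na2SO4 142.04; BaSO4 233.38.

n(BaCl2) = 1820 / 208.23 = 8.740 mol
n(Na2SO4) = 1640 / 142.04 = 11.55 mol
n/ν → BaCl2: 8.740, Na2SO4: 11.55; BaCl2 is limiting.
theoretical n(BaSO4) = (1/1) × 8.740 = 8.740 mol → 2040 g
% yield = 1930 / 2040 × 100 = 94.61 %

94.6 %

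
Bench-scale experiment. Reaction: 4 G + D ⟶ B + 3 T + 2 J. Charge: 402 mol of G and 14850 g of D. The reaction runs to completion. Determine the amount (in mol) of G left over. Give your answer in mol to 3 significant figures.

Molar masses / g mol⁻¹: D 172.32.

n(G) = 402.0 mol
n(D) = 14850 / 172.32 = 86.18 mol
n/ν for G = 402.0/4 = 100.5
n/ν for D = 86.18/1 = 86.18
Smallest n/ν is D → limiting reagent.
G consumed = (4/1) × 86.18 = 344.7 mol
G remaining = 402.0 − 344.7 = 57.30 mol

57.3 mol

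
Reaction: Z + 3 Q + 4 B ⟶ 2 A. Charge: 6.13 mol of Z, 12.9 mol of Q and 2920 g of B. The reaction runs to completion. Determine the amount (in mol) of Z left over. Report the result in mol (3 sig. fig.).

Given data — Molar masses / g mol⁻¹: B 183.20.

2.15 mol

n(Z) = 6.130 mol
n(Q) = 12.90 mol
n(B) = 2920 / 183.20 = 15.94 mol
n/ν for Z = 6.130/1 = 6.130
n/ν for Q = 12.90/3 = 4.300
n/ν for B = 15.94/4 = 3.985
Smallest n/ν is B → limiting reagent.
Z consumed = (1/4) × 15.94 = 3.985 mol
Z remaining = 6.130 − 3.985 = 2.145 mol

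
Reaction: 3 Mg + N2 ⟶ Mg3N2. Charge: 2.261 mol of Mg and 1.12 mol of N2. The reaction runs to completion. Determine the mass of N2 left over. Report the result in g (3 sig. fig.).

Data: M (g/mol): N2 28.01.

10.3 g

n(Mg) = 2.261 mol
n(N2) = 1.120 mol
n/ν → Mg: 0.7537, N2: 1.120; Mg is limiting.
N2 consumed = (1/3) × 2.261 = 0.7537 mol
N2 remaining = 1.120 − 0.7537 = 0.3663 mol
mass = 0.3663 × 28.01 = 10.26 g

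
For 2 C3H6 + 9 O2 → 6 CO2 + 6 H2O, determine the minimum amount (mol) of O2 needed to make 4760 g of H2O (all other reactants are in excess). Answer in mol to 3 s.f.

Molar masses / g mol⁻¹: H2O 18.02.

n(H2O) = 4760 / 18.02 = 264.2 mol
n(O2) = (9/6) × 264.2 = 396.3 mol

396 mol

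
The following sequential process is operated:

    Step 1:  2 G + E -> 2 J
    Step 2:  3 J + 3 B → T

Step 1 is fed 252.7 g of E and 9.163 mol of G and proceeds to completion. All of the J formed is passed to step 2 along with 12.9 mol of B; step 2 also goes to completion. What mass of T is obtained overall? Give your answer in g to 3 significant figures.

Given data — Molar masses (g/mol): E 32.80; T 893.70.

2730 g

Step 1:
n(E) = 252.7 / 32.80 = 7.704 mol
n(G) = 9.163 mol
n/ν → E: 7.704, G: 4.582; G is limiting.
n(J) produced = (2/2) × 9.163 = 9.163 mol
Step 2:
n(J) available = 9.163 mol
n(B) = 12.90 mol
n/ν → J: 3.054, B: 4.300; J is limiting.
n(T) = (1/3) × 9.163 = 3.054 mol
mass = 3.054 × 893.70 = 2729 g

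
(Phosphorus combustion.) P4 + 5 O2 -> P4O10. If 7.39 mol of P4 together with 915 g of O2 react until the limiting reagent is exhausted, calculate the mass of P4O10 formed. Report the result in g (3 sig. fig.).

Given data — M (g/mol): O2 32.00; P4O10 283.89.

n(P4) = 7.390 mol
n(O2) = 915.0 / 32.00 = 28.59 mol
n/ν for P4 = 7.390/1 = 7.390
n/ν for O2 = 28.59/5 = 5.718
Smallest n/ν is O2 → limiting reagent.
n(P4O10) = (1/5) × 28.59 = 5.718 mol
mass = 5.718 × 283.89 = 1623 g

1620 g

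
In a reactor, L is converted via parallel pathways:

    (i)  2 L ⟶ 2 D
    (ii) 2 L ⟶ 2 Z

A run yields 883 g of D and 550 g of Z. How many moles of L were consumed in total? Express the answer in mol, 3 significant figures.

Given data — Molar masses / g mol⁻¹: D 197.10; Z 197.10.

n(D) = 883 / 197.10 = 4.480 mol
n(Z) = 550 / 197.10 = 2.790 mol
n(L) via (i) = (2/2)×4.480 = 4.480 mol
n(L) via (ii) = (2/2)×2.790 = 2.790 mol
total n(L) = 4.480 + 2.790 = 7.270 mol

7.27 mol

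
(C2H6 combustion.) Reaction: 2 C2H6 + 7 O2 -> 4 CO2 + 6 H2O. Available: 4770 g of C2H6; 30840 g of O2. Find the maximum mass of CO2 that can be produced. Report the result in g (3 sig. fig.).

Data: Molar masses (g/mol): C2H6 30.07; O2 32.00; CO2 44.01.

n(C2H6) = 4770 / 30.07 = 158.6 mol
n(O2) = 30840 / 32.00 = 963.8 mol
n/ν for C2H6 = 158.6/2 = 79.30
n/ν for O2 = 963.8/7 = 137.7
Smallest n/ν is C2H6 → limiting reagent.
n(CO2) = (4/2) × 158.6 = 317.2 mol
mass = 317.2 × 44.01 = 13960 g

14000 g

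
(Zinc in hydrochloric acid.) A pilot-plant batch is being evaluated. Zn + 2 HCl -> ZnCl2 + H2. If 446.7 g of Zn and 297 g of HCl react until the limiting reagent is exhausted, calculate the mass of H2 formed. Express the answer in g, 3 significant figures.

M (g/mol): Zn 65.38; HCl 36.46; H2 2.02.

8.23 g

n(Zn) = 446.7 / 65.38 = 6.832 mol
n(HCl) = 297.0 / 36.46 = 8.146 mol
n/ν for Zn = 6.832/1 = 6.832
n/ν for HCl = 8.146/2 = 4.073
Smallest n/ν is HCl → limiting reagent.
n(H2) = (1/2) × 8.146 = 4.073 mol
mass = 4.073 × 2.02 = 8.227 g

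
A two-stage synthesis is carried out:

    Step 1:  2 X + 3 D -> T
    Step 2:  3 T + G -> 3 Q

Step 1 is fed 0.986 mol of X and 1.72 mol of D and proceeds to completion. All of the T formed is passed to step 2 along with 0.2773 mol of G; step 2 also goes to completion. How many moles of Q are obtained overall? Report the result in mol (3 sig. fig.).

Step 1:
n(X) = 0.9860 mol
n(D) = 1.720 mol
n/ν for X = 0.9860/2 = 0.4930
n/ν for D = 1.720/3 = 0.5733
Smallest n/ν is X → limiting reagent.
n(T) produced = (1/2) × 0.9860 = 0.4930 mol
Step 2:
n(T) available = 0.4930 mol
n(G) = 0.2773 mol
n/ν for T = 0.4930/3 = 0.1643
n/ν for G = 0.2773/1 = 0.2773
Smallest n/ν is T → limiting reagent.
n(Q) = (3/3) × 0.4930 = 0.4930 mol

0.493 mol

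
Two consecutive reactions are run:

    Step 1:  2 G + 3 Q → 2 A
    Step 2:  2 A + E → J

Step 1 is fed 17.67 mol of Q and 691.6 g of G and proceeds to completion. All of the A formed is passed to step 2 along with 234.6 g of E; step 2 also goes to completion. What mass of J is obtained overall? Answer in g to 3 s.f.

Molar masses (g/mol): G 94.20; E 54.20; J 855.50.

3140 g

Step 1:
n(Q) = 17.67 mol
n(G) = 691.6 / 94.20 = 7.342 mol
n/ν for Q = 17.67/3 = 5.890
n/ν for G = 7.342/2 = 3.671
Smallest n/ν is G → limiting reagent.
n(A) produced = (2/2) × 7.342 = 7.342 mol
Step 2:
n(A) available = 7.342 mol
n(E) = 234.6 / 54.20 = 4.328 mol
n/ν for A = 7.342/2 = 3.671
n/ν for E = 4.328/1 = 4.328
Smallest n/ν is A → limiting reagent.
n(J) = (1/2) × 7.342 = 3.671 mol
mass = 3.671 × 855.50 = 3141 g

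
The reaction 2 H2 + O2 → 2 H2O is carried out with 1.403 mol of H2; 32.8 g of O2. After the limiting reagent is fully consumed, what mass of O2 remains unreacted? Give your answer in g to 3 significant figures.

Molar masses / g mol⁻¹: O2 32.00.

n(H2) = 1.403 mol
n(O2) = 32.80 / 32.00 = 1.025 mol
n/ν for H2 = 1.403/2 = 0.7015
n/ν for O2 = 1.025/1 = 1.025
Smallest n/ν is H2 → limiting reagent.
O2 consumed = (1/2) × 1.403 = 0.7015 mol
O2 remaining = 1.025 − 0.7015 = 0.3235 mol
mass = 0.3235 × 32.00 = 10.35 g

10.4 g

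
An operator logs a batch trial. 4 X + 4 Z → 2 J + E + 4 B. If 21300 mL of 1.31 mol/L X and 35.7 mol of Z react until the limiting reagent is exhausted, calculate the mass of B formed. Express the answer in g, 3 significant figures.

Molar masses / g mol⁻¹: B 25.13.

n(X) = 1.31 × 21300/1000 = 27.90 mol
n(Z) = 35.70 mol
n/ν for X = 27.90/4 = 6.975
n/ν for Z = 35.70/4 = 8.925
Smallest n/ν is X → limiting reagent.
n(B) = (4/4) × 27.90 = 27.90 mol
mass = 27.90 × 25.13 = 701.1 g

701 g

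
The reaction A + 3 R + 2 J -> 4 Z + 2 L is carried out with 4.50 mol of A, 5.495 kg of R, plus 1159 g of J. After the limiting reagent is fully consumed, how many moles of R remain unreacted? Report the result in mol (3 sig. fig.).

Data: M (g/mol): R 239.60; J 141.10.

n(A) = 4.500 mol
n(R) = 5.495×1000 / 239.60 = 22.93 mol
n(J) = 1159 / 141.10 = 8.214 mol
n/ν → A: 4.500, R: 7.643, J: 4.107; J is limiting.
R consumed = (3/2) × 8.214 = 12.32 mol
R remaining = 22.93 − 12.32 = 10.61 mol

10.6 mol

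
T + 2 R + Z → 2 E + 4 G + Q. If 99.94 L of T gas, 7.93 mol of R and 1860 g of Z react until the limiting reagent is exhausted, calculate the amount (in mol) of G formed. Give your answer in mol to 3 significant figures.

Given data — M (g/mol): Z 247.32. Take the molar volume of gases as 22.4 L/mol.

15.9 mol

n(T) = 99.94 / 22.4 = 4.462 mol
n(R) = 7.930 mol
n(Z) = 1860 / 247.32 = 7.521 mol
n/ν → T: 4.462, R: 3.965, Z: 7.521; R is limiting.
n(G) = (4/2) × 7.930 = 15.86 mol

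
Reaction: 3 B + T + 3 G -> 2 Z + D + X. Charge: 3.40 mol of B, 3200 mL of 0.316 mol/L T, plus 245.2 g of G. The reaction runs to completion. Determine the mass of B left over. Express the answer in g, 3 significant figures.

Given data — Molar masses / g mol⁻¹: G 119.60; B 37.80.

51.0 g

n(B) = 3.400 mol
n(T) = 0.316 × 3200/1000 = 1.011 mol
n(G) = 245.2 / 119.60 = 2.050 mol
n/ν → B: 1.133, T: 1.011, G: 0.6833; G is limiting.
B consumed = (3/3) × 2.050 = 2.050 mol
B remaining = 3.400 − 2.050 = 1.350 mol
mass = 1.350 × 37.80 = 51.03 g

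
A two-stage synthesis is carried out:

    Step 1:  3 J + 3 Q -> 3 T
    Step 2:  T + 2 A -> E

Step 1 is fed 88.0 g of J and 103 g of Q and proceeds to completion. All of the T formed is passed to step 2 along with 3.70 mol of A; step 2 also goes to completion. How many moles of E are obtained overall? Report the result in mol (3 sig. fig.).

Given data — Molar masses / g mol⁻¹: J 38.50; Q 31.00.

1.85 mol

Step 1:
n(J) = 88.00 / 38.50 = 2.286 mol
n(Q) = 103.0 / 31.00 = 3.323 mol
n/ν for J = 2.286/3 = 0.7620
n/ν for Q = 3.323/3 = 1.108
Smallest n/ν is J → limiting reagent.
n(T) produced = (3/3) × 2.286 = 2.286 mol
Step 2:
n(T) available = 2.286 mol
n(A) = 3.700 mol
n/ν for T = 2.286/1 = 2.286
n/ν for A = 3.700/2 = 1.850
Smallest n/ν is A → limiting reagent.
n(E) = (1/2) × 3.700 = 1.850 mol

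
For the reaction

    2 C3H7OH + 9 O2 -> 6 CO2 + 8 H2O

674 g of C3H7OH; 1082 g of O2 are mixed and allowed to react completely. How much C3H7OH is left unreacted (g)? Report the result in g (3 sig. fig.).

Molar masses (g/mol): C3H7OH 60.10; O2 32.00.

n(C3H7OH) = 674.0 / 60.10 = 11.21 mol
n(O2) = 1082 / 32.00 = 33.81 mol
n/ν → C3H7OH: 5.605, O2: 3.757; O2 is limiting.
C3H7OH consumed = (2/9) × 33.81 = 7.513 mol
C3H7OH remaining = 11.21 − 7.513 = 3.697 mol
mass = 3.697 × 60.10 = 222.2 g

222 g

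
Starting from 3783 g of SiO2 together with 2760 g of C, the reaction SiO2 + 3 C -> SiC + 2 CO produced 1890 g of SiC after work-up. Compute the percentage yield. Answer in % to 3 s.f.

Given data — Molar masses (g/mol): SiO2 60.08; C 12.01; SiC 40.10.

n(SiO2) = 3783 / 60.08 = 62.97 mol
n(C) = 2760 / 12.01 = 229.8 mol
n/ν for SiO2 = 62.97/1 = 62.97
n/ν for C = 229.8/3 = 76.60
Smallest n/ν is SiO2 → limiting reagent.
theoretical n(SiC) = (1/1) × 62.97 = 62.97 mol → 2525 g
% yield = 1890 / 2525 × 100 = 74.85 %

74.9 %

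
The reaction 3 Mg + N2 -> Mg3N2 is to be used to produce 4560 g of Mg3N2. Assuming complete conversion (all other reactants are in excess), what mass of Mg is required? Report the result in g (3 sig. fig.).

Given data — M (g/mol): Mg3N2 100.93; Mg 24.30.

n(Mg3N2) = 4560 / 100.93 = 45.18 mol
n(Mg) = (3/1) × 45.18 = 135.5 mol
mass = 135.5 × 24.30 = 3293 g

3290 g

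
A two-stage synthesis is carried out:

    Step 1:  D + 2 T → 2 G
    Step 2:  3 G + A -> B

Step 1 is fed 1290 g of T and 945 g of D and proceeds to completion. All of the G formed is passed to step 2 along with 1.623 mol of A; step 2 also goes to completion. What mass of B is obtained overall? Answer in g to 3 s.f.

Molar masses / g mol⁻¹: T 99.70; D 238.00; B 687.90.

Step 1:
n(T) = 1290 / 99.70 = 12.94 mol
n(D) = 945.0 / 238.00 = 3.971 mol
n/ν → T: 6.470, D: 3.971; D is limiting.
n(G) produced = (2/1) × 3.971 = 7.942 mol
Step 2:
n(G) available = 7.942 mol
n(A) = 1.623 mol
n/ν → G: 2.647, A: 1.623; A is limiting.
n(B) = (1/1) × 1.623 = 1.623 mol
mass = 1.623 × 687.90 = 1116 g

1120 g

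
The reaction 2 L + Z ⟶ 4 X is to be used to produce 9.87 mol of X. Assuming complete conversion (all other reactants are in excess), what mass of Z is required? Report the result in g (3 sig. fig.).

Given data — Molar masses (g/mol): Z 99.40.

n(X) = 9.870 mol
n(Z) = (1/4) × 9.870 = 2.468 mol
mass = 2.468 × 99.40 = 245.3 g

245 g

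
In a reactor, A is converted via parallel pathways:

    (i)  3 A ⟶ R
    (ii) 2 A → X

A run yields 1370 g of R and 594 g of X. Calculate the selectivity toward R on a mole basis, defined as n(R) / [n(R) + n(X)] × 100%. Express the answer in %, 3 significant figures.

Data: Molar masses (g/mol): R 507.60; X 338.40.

60.6 %

n(R) = 1370 / 507.60 = 2.699 mol
n(X) = 594 / 338.40 = 1.755 mol
selectivity = 2.699/(2.699+1.755) × 100 = 60.60 %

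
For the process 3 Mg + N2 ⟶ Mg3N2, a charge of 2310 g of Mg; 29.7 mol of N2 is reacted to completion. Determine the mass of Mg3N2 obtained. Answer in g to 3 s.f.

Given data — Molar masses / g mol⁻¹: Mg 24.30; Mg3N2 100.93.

3000 g

n(Mg) = 2310 / 24.30 = 95.06 mol
n(N2) = 29.70 mol
n/ν for Mg = 95.06/3 = 31.69
n/ν for N2 = 29.70/1 = 29.70
Smallest n/ν is N2 → limiting reagent.
n(Mg3N2) = (1/1) × 29.70 = 29.70 mol
mass = 29.70 × 100.93 = 2998 g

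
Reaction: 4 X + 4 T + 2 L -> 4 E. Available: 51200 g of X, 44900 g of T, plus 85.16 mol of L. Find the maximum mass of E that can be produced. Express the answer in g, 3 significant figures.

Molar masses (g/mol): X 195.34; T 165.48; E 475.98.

n(X) = 51200 / 195.34 = 262.1 mol
n(T) = 44900 / 165.48 = 271.3 mol
n(L) = 85.16 mol
n/ν for X = 262.1/4 = 65.53
n/ν for T = 271.3/4 = 67.83
n/ν for L = 85.16/2 = 42.58
Smallest n/ν is L → limiting reagent.
n(E) = (4/2) × 85.16 = 170.3 mol
mass = 170.3 × 475.98 = 81060 g

81100 g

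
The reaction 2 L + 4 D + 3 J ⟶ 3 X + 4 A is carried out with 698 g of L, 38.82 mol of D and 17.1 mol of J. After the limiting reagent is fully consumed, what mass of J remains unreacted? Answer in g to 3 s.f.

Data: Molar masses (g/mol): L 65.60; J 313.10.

357 g

n(L) = 698.0 / 65.60 = 10.64 mol
n(D) = 38.82 mol
n(J) = 17.10 mol
n/ν for L = 10.64/2 = 5.320
n/ν for D = 38.82/4 = 9.705
n/ν for J = 17.10/3 = 5.700
Smallest n/ν is L → limiting reagent.
J consumed = (3/2) × 10.64 = 15.96 mol
J remaining = 17.10 − 15.96 = 1.140 mol
mass = 1.140 × 313.10 = 356.9 g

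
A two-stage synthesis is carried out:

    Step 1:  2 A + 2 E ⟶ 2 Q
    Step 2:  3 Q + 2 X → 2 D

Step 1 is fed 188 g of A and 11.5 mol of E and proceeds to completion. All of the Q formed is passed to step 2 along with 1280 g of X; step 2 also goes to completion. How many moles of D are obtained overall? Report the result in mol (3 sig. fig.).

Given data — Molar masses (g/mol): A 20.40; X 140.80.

Step 1:
n(A) = 188.0 / 20.40 = 9.216 mol
n(E) = 11.50 mol
n/ν for A = 9.216/2 = 4.608
n/ν for E = 11.50/2 = 5.750
Smallest n/ν is A → limiting reagent.
n(Q) produced = (2/2) × 9.216 = 9.216 mol
Step 2:
n(Q) available = 9.216 mol
n(X) = 1280 / 140.80 = 9.091 mol
n/ν for Q = 9.216/3 = 3.072
n/ν for X = 9.091/2 = 4.546
Smallest n/ν is Q → limiting reagent.
n(D) = (2/3) × 9.216 = 6.144 mol

6.14 mol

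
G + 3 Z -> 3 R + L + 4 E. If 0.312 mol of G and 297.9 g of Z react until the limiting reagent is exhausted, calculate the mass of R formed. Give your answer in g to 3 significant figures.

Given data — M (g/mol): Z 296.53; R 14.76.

n(G) = 0.3120 mol
n(Z) = 297.9 / 296.53 = 1.005 mol
n/ν for G = 0.3120/1 = 0.3120
n/ν for Z = 1.005/3 = 0.3350
Smallest n/ν is G → limiting reagent.
n(R) = (3/1) × 0.3120 = 0.9360 mol
mass = 0.9360 × 14.76 = 13.82 g

13.8 g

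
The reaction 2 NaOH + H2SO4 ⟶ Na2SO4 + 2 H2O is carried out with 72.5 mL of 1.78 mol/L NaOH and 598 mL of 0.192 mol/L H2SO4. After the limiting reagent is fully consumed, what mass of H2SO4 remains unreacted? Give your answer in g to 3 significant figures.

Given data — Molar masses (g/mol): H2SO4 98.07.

4.93 g

n(NaOH) = 1.78 × 72.50/1000 = 0.1291 mol
n(H2SO4) = 0.192 × 598.0/1000 = 0.1148 mol
n/ν for NaOH = 0.1291/2 = 0.06455
n/ν for H2SO4 = 0.1148/1 = 0.1148
Smallest n/ν is NaOH → limiting reagent.
H2SO4 consumed = (1/2) × 0.1291 = 0.06455 mol
H2SO4 remaining = 0.1148 − 0.06455 = 0.05025 mol
mass = 0.05025 × 98.07 = 4.928 g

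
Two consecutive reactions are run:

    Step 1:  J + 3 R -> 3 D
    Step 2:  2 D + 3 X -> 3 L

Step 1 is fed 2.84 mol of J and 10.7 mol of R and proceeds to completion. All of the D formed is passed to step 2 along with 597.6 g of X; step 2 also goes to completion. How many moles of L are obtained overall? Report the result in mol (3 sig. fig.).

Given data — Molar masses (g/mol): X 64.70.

Step 1:
n(J) = 2.840 mol
n(R) = 10.70 mol
n/ν → J: 2.840, R: 3.567; J is limiting.
n(D) produced = (3/1) × 2.840 = 8.520 mol
Step 2:
n(D) available = 8.520 mol
n(X) = 597.6 / 64.70 = 9.236 mol
n/ν → D: 4.260, X: 3.079; X is limiting.
n(L) = (3/3) × 9.236 = 9.236 mol

9.24 mol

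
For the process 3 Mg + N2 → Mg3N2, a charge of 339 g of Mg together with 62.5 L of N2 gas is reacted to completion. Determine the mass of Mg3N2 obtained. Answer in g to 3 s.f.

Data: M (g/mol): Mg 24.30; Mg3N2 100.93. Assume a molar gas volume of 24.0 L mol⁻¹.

263 g

n(Mg) = 339.0 / 24.30 = 13.95 mol
n(N2) = 62.50 / 24.0 = 2.604 mol
n/ν for Mg = 13.95/3 = 4.650
n/ν for N2 = 2.604/1 = 2.604
Smallest n/ν is N2 → limiting reagent.
n(Mg3N2) = (1/1) × 2.604 = 2.604 mol
mass = 2.604 × 100.93 = 262.8 g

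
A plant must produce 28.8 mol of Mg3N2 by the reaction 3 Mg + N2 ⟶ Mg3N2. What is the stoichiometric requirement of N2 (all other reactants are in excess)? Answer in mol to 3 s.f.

n(Mg3N2) = 28.80 mol
n(N2) = (1/1) × 28.80 = 28.80 mol

28.8 mol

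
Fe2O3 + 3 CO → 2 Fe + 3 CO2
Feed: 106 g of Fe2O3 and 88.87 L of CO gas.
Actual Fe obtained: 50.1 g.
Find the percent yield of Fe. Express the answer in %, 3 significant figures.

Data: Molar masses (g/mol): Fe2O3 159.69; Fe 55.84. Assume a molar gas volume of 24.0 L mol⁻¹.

n(Fe2O3) = 106.0 / 159.69 = 0.6638 mol
n(CO) = 88.87 / 24.0 = 3.703 mol
n/ν → Fe2O3: 0.6638, CO: 1.234; Fe2O3 is limiting.
theoretical n(Fe) = (2/1) × 0.6638 = 1.328 mol → 74.16 g
% yield = 50.1 / 74.16 × 100 = 67.56 %

67.6 %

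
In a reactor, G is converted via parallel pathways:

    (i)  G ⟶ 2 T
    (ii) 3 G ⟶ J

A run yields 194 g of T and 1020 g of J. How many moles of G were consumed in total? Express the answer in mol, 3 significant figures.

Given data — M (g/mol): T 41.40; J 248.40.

14.7 mol

n(T) = 194 / 41.40 = 4.686 mol
n(J) = 1020 / 248.40 = 4.106 mol
n(G) via (i) = (1/2)×4.686 = 2.343 mol
n(G) via (ii) = (3/1)×4.106 = 12.32 mol
total n(G) = 2.343 + 12.32 = 14.66 mol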